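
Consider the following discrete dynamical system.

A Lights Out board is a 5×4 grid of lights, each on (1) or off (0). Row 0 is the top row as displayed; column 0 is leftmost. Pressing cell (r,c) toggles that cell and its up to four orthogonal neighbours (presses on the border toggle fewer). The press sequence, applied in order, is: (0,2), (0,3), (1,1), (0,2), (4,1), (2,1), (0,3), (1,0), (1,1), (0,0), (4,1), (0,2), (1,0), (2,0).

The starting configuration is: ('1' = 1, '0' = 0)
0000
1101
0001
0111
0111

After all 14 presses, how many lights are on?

k=0  0000
1101
0001
0111
0111
k=1  0111
1111
0001
0111
0111
k=2  0100
1110
0001
0111
0111
k=3  0000
0000
0101
0111
0111
k=4  0111
0010
0101
0111
0111
k=5  0111
0010
0101
0011
1001
k=6  0111
0110
1011
0111
1001
k=7  0100
0111
1011
0111
1001
k=8  1100
1011
0011
0111
1001
k=9  1000
0101
0111
0111
1001
k=10  0100
1101
0111
0111
1001
k=11  0100
1101
0111
0011
0111
k=12  0011
1111
0111
0011
0111
k=13  1011
0011
1111
0011
0111
k=14  1011
1011
0011
1011
0111

14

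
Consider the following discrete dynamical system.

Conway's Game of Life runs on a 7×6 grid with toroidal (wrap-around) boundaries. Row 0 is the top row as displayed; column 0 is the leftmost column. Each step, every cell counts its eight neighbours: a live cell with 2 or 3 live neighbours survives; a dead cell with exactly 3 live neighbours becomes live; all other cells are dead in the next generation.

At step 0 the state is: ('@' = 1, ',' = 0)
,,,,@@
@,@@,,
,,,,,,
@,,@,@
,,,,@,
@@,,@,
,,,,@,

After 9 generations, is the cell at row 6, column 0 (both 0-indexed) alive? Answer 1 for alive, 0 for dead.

[0] ,,,,@@
@,@@,,
,,,,,,
@,,@,@
,,,,@,
@@,,@,
,,,,@,
[1] ,,,,@@
,,,@@@
@@@@@@
,,,,@@
,@,@@,
,,,@@,
@,,@@,
[2] @,,,,,
,@,,,,
,@@,,,
,,,,,,
,,@,,,
,,,,,,
,,,,,,
[3] ,,,,,,
@@@,,,
,@@,,,
,@@,,,
,,,,,,
,,,,,,
,,,,,,
[4] ,@,,,,
@,@,,,
,,,@,,
,@@,,,
,,,,,,
,,,,,,
,,,,,,
[5] ,@,,,,
,@@,,,
,,,@,,
,,@,,,
,,,,,,
,,,,,,
,,,,,,
[6] ,@@,,,
,@@,,,
,@,@,,
,,,,,,
,,,,,,
,,,,,,
,,,,,,
[7] ,@@,,,
@,,@,,
,@,,,,
,,,,,,
,,,,,,
,,,,,,
,,,,,,
[8] ,@@,,,
@,,,,,
,,,,,,
,,,,,,
,,,,,,
,,,,,,
,,,,,,
[9] ,@,,,,
,@,,,,
,,,,,,
,,,,,,
,,,,,,
,,,,,,
,,,,,,

0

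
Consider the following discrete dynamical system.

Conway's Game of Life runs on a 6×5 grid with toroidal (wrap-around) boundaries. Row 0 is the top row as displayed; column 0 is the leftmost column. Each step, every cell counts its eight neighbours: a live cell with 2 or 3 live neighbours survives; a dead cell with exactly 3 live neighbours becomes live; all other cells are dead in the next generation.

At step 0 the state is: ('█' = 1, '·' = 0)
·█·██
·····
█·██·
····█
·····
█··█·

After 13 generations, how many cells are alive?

gen 0: ·█·██
·····
█·██·
····█
·····
█··█·
gen 1: █·███
██···
···██
···██
····█
█·██·
gen 2: ·····
·█···
··██·
█····
█·█··
█·█··
gen 3: ·█···
··█··
·██··
··███
█···█
·····
gen 4: ·····
··█··
·█···
··█·█
█···█
█····
gen 5: ·····
·····
·███·
·█·██
██·██
█···█
gen 6: ·····
··█··
██·██
·····
·█···
·█·█·
gen 7: ··█··
█████
█████
·██·█
··█··
··█··
gen 8: █···█
·····
·····
····█
··█··
·███·
gen 9: █████
·····
·····
·····
·██··
█████
gen 10: ·····
█████
·····
·····
····█
·····
gen 11: █████
█████
█████
·····
·····
·····
gen 12: ·····
·····
·····
█████
·····
█████
gen 13: █████
·····
█████
█████
·····
█████

20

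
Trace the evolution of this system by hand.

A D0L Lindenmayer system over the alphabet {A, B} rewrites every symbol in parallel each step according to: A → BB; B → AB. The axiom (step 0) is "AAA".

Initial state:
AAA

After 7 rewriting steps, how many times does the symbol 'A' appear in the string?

126

[0] AAA
[1] BBBBBB
[2] ABABABABABAB
[3] BBABBBABBBABBBABBBABBBAB
[4] ABABBBABABABBBABABABBBABABABBBABABABBBABABABBBAB
[5] BBABBBABABABBBABBBABBBABABABBBABBBABBBABABABBBABBBABBBABABABBBABBBABBBABABABBBABBBABBBABABABBBAB
[6] ABABBBABABABBBABBBABBBABABABBBABABABBBABABABBBABBBABBBABAB…ABABABBBABBBABBBABABABBBABABABBBABABABBBABBBABBBABABABBBAB  (len 192)
[7] BBABBBABABABBBABBBABBBABABABBBABABABBBABABABBBABBBABBBABAB…ABABABBBABBBABBBABABABBBABABABBBABABABBBABBBABBBABABABBBAB  (len 384)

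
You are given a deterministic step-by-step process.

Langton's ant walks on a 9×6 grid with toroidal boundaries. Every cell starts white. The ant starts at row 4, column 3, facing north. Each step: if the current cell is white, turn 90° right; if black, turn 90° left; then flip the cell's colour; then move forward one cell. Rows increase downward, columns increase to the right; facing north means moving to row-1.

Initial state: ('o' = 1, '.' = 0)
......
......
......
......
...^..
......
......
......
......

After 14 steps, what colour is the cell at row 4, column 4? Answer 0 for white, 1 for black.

[0] ......
......
......
......
...^..
......
......
......
......
[1] ......
......
......
......
...o>.
......
......
......
......
[2] ......
......
......
......
...oo.
....v.
......
......
......
[3] ......
......
......
......
...oo.
...<o.
......
......
......
[4] ......
......
......
......
...^o.
...oo.
......
......
......
[5] ......
......
......
......
..<.o.
...oo.
......
......
......
[6] ......
......
......
..^...
..o.o.
...oo.
......
......
......
[7] ......
......
......
..o>..
..o.o.
...oo.
......
......
......
[8] ......
......
......
..oo..
..ovo.
...oo.
......
......
......
[9] ......
......
......
..oo..
..<oo.
...oo.
......
......
......
[10] ......
......
......
..oo..
...oo.
..voo.
......
......
......
[11] ......
......
......
..oo..
...oo.
.<ooo.
......
......
......
[12] ......
......
......
..oo..
.^.oo.
.oooo.
......
......
......
[13] ......
......
......
..oo..
.o>oo.
.oooo.
......
......
......
[14] ......
......
......
..oo..
.oooo.
.ovoo.
......
......
......

1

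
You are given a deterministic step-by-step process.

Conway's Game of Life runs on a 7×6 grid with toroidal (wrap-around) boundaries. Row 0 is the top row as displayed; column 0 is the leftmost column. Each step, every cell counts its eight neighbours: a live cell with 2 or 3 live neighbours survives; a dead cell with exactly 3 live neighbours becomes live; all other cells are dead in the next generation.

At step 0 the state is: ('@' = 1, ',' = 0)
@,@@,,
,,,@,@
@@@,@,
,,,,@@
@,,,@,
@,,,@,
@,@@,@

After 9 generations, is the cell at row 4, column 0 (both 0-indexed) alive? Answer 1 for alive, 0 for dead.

1

t=0: @,@@,,
,,,@,@
@@@,@,
,,,,@@
@,,,@,
@,,,@,
@,@@,@
t=1: @,,,,,
,,,,,@
@@@,,,
,,,,@,
@,,@@,
@,,,@,
@,@,,,
t=2: @@,,,@
,,,,,@
@@,,,@
@,@,@,
,,,@@,
@,,,@,
@,,,,,
t=3: ,@,,,@
,,,,@,
,@,,@,
@,@,@,
,@,,@,
,,,@@,
,,,,,,
t=4: ,,,,,,
@,,,@@
,@,,@,
@,@,@,
,@@,@,
,,,@@,
,,,,@,
t=5: ,,,,@,
@,,,@@
,@,,@,
@,@,@,
,@@,@,
,,@,@@
,,,@@,
t=6: ,,,,,,
@,,@@,
,@,,@,
@,@,@,
@,@,@,
,@@,,@
,,,,,,
t=7: ,,,,,,
,,,@@@
@@@,@,
@,@,@,
@,@,@,
@@@@,@
,,,,,,
t=8: ,,,,@,
@@@@@@
@,@,,,
@,@,@,
,,,,@,
@,@@@@
@@@,,,
t=9: ,,,,@,
@,@,@,
,,,,,,
,,,,,,
@,@,,,
@,@,@,
@,@,,,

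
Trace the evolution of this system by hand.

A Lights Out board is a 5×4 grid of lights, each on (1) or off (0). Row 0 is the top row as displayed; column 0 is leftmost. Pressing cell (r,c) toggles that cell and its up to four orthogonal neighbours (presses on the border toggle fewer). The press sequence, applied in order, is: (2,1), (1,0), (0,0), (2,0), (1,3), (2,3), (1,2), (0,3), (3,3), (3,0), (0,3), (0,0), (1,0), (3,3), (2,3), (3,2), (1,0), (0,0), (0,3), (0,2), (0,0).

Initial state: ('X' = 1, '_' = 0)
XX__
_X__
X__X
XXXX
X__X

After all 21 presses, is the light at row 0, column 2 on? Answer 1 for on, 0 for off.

[0] XX__
_X__
X__X
XXXX
X__X
[1] XX__
____
_XXX
X_XX
X__X
[2] _X__
XX__
XXXX
X_XX
X__X
[3] X___
_X__
XXXX
X_XX
X__X
[4] X___
XX__
__XX
__XX
X__X
[5] X__X
XXXX
__X_
__XX
X__X
[6] X__X
XXX_
___X
__X_
X__X
[7] X_XX
X__X
__XX
__X_
X__X
[8] X___
X___
__XX
__X_
X__X
[9] X___
X___
__X_
___X
X___
[10] X___
X___
X_X_
XX_X
____
[11] X_XX
X__X
X_X_
XX_X
____
[12] _XXX
___X
X_X_
XX_X
____
[13] XXXX
XX_X
__X_
XX_X
____
[14] XXXX
XX_X
__XX
XXX_
___X
[15] XXXX
XX__
____
XXXX
___X
[16] XXXX
XX__
__X_
X___
__XX
[17] _XXX
____
X_X_
X___
__XX
[18] X_XX
X___
X_X_
X___
__XX
[19] X___
X__X
X_X_
X___
__XX
[20] XXXX
X_XX
X_X_
X___
__XX
[21] __XX
__XX
X_X_
X___
__XX

1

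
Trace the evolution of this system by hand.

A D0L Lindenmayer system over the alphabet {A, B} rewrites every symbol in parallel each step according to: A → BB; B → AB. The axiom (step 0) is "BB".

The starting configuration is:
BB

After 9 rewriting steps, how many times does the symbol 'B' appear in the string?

[0] BB
[1] ABAB
[2] BBABBBAB
[3] ABABBBABABABBBAB
[4] BBABBBABABABBBABBBABBBABABABBBAB
[5] ABABBBABABABBBABBBABBBABABABBBABABABBBABABABBBABBBABBBABABABBBAB
[6] BBABBBABABABBBABBBABBBABABABBBABABABBBABABABBBABBBABBBABAB…ABABABBBABBBABBBABABABBBABABABBBABABABBBABBBABBBABABABBBAB  (len 128)
[7] ABABBBABABABBBABBBABBBABABABBBABABABBBABABABBBABBBABBBABAB…ABABABBBABBBABBBABABABBBABABABBBABABABBBABBBABBBABABABBBAB  (len 256)
[8] BBABBBABABABBBABBBABBBABABABBBABABABBBABABABBBABBBABBBABAB…ABABABBBABBBABBBABABABBBABABABBBABABABBBABBBABBBABABABBBAB  (len 512)
[9] ABABBBABABABBBABBBABBBABABABBBABABABBBABABABBBABBBABBBABAB…ABABABBBABBBABBBABABABBBABABABBBABABABBBABBBABBBABABABBBAB  (len 1024)

682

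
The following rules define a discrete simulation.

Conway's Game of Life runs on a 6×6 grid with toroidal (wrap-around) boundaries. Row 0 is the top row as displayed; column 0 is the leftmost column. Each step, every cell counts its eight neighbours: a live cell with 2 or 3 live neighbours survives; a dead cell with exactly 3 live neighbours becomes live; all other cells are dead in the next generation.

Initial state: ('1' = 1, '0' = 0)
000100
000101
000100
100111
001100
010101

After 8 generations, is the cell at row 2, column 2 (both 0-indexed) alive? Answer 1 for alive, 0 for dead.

0

k=0  000100
000101
000100
100111
001100
010101
k=1  100100
001100
101100
000001
010000
000100
k=2  000110
000010
011110
111000
000000
001000
k=3  000110
000001
100011
100000
001000
000100
k=4  000110
100100
100010
110000
000000
001110
k=5  000001
000100
100000
110001
011100
001010
k=6  000110
000000
110001
000001
000111
011010
k=7  001110
100011
100001
000000
101101
001000
k=8  011010
110000
100010
010010
011100
000001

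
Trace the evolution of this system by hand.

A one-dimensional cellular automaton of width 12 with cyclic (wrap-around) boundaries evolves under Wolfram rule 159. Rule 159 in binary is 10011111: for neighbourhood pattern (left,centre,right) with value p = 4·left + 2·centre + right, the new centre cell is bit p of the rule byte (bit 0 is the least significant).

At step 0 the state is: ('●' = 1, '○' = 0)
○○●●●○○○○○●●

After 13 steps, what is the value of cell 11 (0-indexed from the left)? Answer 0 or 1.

k=0  ○○●●●○○○○○●●
k=1  ●●●●○●●●●●●○
k=2  ●●●○○●●●●●○○
k=3  ●●○●●●●●●○●●
k=4  ●○○●●●●●○○●●
k=5  ○●●●●●●○●●●●
k=6  ○●●●●●○○●●●○
k=7  ●●●●●○●●●●○●
k=8  ●●●●○○●●●○○●
k=9  ●●●○●●●●○●●●
k=10  ●●○○●●●○○●●●
k=11  ●○●●●●○●●●●●
k=12  ○○●●●○○●●●●●
k=13  ●●●●○●●●●●●○

0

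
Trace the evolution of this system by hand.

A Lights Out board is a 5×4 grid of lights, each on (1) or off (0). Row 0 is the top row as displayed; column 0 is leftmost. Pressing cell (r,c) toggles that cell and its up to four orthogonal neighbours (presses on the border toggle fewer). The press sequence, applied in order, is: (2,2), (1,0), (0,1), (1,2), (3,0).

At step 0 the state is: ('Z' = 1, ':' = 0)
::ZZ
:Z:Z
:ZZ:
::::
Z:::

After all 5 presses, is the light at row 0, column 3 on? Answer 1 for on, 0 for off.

1

k=0  ::ZZ
:Z:Z
:ZZ:
::::
Z:::
k=1  ::ZZ
:ZZZ
:::Z
::Z:
Z:::
k=2  Z:ZZ
Z:ZZ
Z::Z
::Z:
Z:::
k=3  :Z:Z
ZZZZ
Z::Z
::Z:
Z:::
k=4  :ZZZ
Z:::
Z:ZZ
::Z:
Z:::
k=5  :ZZZ
Z:::
::ZZ
ZZZ:
::::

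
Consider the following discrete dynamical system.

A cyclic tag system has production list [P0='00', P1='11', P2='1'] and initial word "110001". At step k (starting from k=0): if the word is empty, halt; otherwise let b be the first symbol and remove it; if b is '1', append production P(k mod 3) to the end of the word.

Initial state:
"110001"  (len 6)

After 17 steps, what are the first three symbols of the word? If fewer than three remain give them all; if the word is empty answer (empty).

100

k=0  "110001"  (len 6)
k=1  "1000100"  (len 7)
k=2  "00010011"  (len 8)
k=3  "0010011"  (len 7)
k=4  "010011"  (len 6)
k=5  "10011"  (len 5)
k=6  "00111"  (len 5)
k=7  "0111"  (len 4)
k=8  "111"  (len 3)
k=9  "111"  (len 3)
k=10  "1100"  (len 4)
k=11  "10011"  (len 5)
k=12  "00111"  (len 5)
k=13  "0111"  (len 4)
k=14  "111"  (len 3)
k=15  "111"  (len 3)
k=16  "1100"  (len 4)
k=17  "10011"  (len 5)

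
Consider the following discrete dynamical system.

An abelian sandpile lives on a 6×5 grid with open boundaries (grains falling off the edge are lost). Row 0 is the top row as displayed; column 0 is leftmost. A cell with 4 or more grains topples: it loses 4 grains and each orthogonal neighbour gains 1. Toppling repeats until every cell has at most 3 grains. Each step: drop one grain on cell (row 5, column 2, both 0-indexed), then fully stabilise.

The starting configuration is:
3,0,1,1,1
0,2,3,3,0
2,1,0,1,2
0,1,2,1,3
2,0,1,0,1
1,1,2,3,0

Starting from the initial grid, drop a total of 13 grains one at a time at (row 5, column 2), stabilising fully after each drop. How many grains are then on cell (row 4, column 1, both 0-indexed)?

0) 3,0,1,1,1
0,2,3,3,0
2,1,0,1,2
0,1,2,1,3
2,0,1,0,1
1,1,2,3,0
1) 3,0,1,1,1
0,2,3,3,0
2,1,0,1,2
0,1,2,1,3
2,0,1,0,1
1,1,3,3,0
2) 3,0,1,1,1
0,2,3,3,0
2,1,0,1,2
0,1,2,1,3
2,0,2,1,1
1,2,1,0,1
3) 3,0,1,1,1
0,2,3,3,0
2,1,0,1,2
0,1,2,1,3
2,0,2,1,1
1,2,2,0,1
4) 3,0,1,1,1
0,2,3,3,0
2,1,0,1,2
0,1,2,1,3
2,0,2,1,1
1,2,3,0,1
5) 3,0,1,1,1
0,2,3,3,0
2,1,0,1,2
0,1,2,1,3
2,0,3,1,1
1,3,0,1,1
6) 3,0,1,1,1
0,2,3,3,0
2,1,0,1,2
0,1,2,1,3
2,0,3,1,1
1,3,1,1,1
7) 3,0,1,1,1
0,2,3,3,0
2,1,0,1,2
0,1,2,1,3
2,0,3,1,1
1,3,2,1,1
8) 3,0,1,1,1
0,2,3,3,0
2,1,0,1,2
0,1,2,1,3
2,0,3,1,1
1,3,3,1,1
9) 3,0,1,1,1
0,2,3,3,0
2,1,0,1,2
0,1,3,1,3
2,2,0,2,1
2,0,2,2,1
10) 3,0,1,1,1
0,2,3,3,0
2,1,0,1,2
0,1,3,1,3
2,2,0,2,1
2,0,3,2,1
11) 3,0,1,1,1
0,2,3,3,0
2,1,0,1,2
0,1,3,1,3
2,2,1,2,1
2,1,0,3,1
12) 3,0,1,1,1
0,2,3,3,0
2,1,0,1,2
0,1,3,1,3
2,2,1,2,1
2,1,1,3,1
13) 3,0,1,1,1
0,2,3,3,0
2,1,0,1,2
0,1,3,1,3
2,2,1,2,1
2,1,2,3,1

2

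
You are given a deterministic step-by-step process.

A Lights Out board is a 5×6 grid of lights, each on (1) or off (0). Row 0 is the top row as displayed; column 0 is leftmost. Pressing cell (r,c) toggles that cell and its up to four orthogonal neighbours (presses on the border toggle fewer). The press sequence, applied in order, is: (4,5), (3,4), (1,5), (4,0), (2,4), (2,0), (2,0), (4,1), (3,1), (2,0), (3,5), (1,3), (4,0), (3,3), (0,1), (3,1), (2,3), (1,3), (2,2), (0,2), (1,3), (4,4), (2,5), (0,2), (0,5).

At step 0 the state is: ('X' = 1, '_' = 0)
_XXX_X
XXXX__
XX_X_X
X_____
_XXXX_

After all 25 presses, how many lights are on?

k=0  _XXX_X
XXXX__
XX_X_X
X_____
_XXXX_
k=1  _XXX_X
XXXX__
XX_X_X
X____X
_XXX_X
k=2  _XXX_X
XXXX__
XX_XXX
X__XX_
_XXXXX
k=3  _XXX__
XXXXXX
XX_XX_
X__XX_
_XXXXX
k=4  _XXX__
XXXXXX
XX_XX_
___XX_
X_XXXX
k=5  _XXX__
XXXX_X
XX___X
___X__
X_XXXX
k=6  _XXX__
_XXX_X
_____X
X__X__
X_XXXX
k=7  _XXX__
XXXX_X
XX___X
___X__
X_XXXX
k=8  _XXX__
XXXX_X
XX___X
_X_X__
_X_XXX
k=9  _XXX__
XXXX_X
X____X
X_XX__
___XXX
k=10  _XXX__
_XXX_X
_X___X
__XX__
___XXX
k=11  _XXX__
_XXX_X
_X____
__XXXX
___XX_
k=12  _XX___
_X__XX
_X_X__
__XXXX
___XX_
k=13  _XX___
_X__XX
_X_X__
X_XXXX
XX_XX_
k=14  _XX___
_X__XX
_X____
X____X
XX__X_
k=15  X_____
____XX
_X____
X____X
XX__X_
k=16  X_____
____XX
______
_XX__X
X___X_
k=17  X_____
___XXX
__XXX_
_XXX_X
X___X_
k=18  X__X__
__X__X
__X_X_
_XXX_X
X___X_
k=19  X__X__
_____X
_X_XX_
_X_X_X
X___X_
k=20  XXX___
__X__X
_X_XX_
_X_X_X
X___X_
k=21  XXXX__
___XXX
_X__X_
_X_X_X
X___X_
k=22  XXXX__
___XXX
_X__X_
_X_XXX
X__X_X
k=23  XXXX__
___XX_
_X___X
_X_XX_
X__X_X
k=24  X_____
__XXX_
_X___X
_X_XX_
X__X_X
k=25  X___XX
__XXXX
_X___X
_X_XX_
X__X_X

15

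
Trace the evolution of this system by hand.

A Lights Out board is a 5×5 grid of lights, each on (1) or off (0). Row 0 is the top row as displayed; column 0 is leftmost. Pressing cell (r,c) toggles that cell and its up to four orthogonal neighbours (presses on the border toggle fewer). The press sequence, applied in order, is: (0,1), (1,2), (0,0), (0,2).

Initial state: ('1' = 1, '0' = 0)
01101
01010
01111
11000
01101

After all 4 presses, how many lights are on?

0) 01101
01010
01111
11000
01101
1) 10001
00010
01111
11000
01101
2) 10101
01100
01011
11000
01101
3) 01101
11100
01011
11000
01101
4) 00011
11000
01011
11000
01101

12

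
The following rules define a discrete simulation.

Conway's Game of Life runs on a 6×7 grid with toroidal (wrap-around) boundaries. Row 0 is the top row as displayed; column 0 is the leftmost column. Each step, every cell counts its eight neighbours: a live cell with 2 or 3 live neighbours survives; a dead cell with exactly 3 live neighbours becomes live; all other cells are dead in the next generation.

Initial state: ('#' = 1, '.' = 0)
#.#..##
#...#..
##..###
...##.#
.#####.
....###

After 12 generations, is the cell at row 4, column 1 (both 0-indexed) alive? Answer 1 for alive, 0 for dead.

[0] #.#..##
#...#..
##..###
...##.#
.#####.
....###
[1] ##.#...
...##..
.#.....
.......
#.#....
.......
[2] ..###..
##.##..
.......
.#.....
.......
#.#....
[3] #...#..
.#..#..
###....
.......
.#.....
.##....
[4] #.##...
..##...
###....
#.#....
.##....
###....
[5] #......
#......
#......
#..#...
...#...
#......
[6] ##....#
##....#
##....#
.......
.......
.......
[7] .#....#
..#..#.
.#....#
#......
.......
#......
[8] ##....#
.##..##
##....#
#......
.......
#......
[9] ..#..#.
..#..#.
..#..#.
##....#
.......
##....#
[10] #.#..#.
.######
#.#..#.
##....#
.......
##....#
[11] .......
.......
.......
##....#
.......
##....#
[12] #......
.......
#......
#......
.......
#......

0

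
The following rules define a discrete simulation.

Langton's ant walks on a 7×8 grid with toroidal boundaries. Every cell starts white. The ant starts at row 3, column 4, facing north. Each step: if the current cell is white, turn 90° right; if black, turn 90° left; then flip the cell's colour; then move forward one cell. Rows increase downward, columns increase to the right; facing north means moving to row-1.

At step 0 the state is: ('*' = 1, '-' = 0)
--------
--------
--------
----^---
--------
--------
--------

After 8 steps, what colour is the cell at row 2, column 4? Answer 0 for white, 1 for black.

1

t=0: --------
--------
--------
----^---
--------
--------
--------
t=1: --------
--------
--------
----*>--
--------
--------
--------
t=2: --------
--------
--------
----**--
-----v--
--------
--------
t=3: --------
--------
--------
----**--
----<*--
--------
--------
t=4: --------
--------
--------
----^*--
----**--
--------
--------
t=5: --------
--------
--------
---<-*--
----**--
--------
--------
t=6: --------
--------
---^----
---*-*--
----**--
--------
--------
t=7: --------
--------
---*>---
---*-*--
----**--
--------
--------
t=8: --------
--------
---**---
---*v*--
----**--
--------
--------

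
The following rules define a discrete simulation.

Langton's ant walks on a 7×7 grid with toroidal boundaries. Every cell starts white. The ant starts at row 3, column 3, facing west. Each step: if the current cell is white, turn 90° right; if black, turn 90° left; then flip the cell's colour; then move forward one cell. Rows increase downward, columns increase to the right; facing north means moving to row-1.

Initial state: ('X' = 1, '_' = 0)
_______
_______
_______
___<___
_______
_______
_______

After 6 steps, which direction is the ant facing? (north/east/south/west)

0) _______
_______
_______
___<___
_______
_______
_______
1) _______
_______
___^___
___X___
_______
_______
_______
2) _______
_______
___X>__
___X___
_______
_______
_______
3) _______
_______
___XX__
___Xv__
_______
_______
_______
4) _______
_______
___XX__
___<X__
_______
_______
_______
5) _______
_______
___XX__
____X__
___v___
_______
_______
6) _______
_______
___XX__
____X__
__<X___
_______
_______

west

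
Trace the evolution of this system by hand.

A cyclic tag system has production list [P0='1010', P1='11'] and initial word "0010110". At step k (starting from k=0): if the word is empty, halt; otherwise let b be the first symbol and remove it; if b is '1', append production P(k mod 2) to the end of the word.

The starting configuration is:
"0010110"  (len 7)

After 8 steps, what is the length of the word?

11

gen 0: "0010110"  (len 7)
gen 1: "010110"  (len 6)
gen 2: "10110"  (len 5)
gen 3: "01101010"  (len 8)
gen 4: "1101010"  (len 7)
gen 5: "1010101010"  (len 10)
gen 6: "01010101011"  (len 11)
gen 7: "1010101011"  (len 10)
gen 8: "01010101111"  (len 11)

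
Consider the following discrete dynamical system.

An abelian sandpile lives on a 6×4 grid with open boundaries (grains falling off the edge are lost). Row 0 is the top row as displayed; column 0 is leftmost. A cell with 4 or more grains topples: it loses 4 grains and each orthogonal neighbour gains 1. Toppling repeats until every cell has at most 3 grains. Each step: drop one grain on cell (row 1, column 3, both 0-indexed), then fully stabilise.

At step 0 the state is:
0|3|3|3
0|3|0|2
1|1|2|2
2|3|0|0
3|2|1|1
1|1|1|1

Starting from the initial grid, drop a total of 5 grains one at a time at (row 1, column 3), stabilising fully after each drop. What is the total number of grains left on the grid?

gen 0: 0|3|3|3
0|3|0|2
1|1|2|2
2|3|0|0
3|2|1|1
1|1|1|1
gen 1: 0|3|3|3
0|3|0|3
1|1|2|2
2|3|0|0
3|2|1|1
1|1|1|1
gen 2: 1|1|1|1
1|0|3|1
1|2|2|3
2|3|0|0
3|2|1|1
1|1|1|1
gen 3: 1|1|1|1
1|0|3|2
1|2|2|3
2|3|0|0
3|2|1|1
1|1|1|1
gen 4: 1|1|1|1
1|0|3|3
1|2|2|3
2|3|0|0
3|2|1|1
1|1|1|1
gen 5: 1|1|2|2
1|1|1|2
1|3|0|1
2|3|1|1
3|2|1|1
1|1|1|1

34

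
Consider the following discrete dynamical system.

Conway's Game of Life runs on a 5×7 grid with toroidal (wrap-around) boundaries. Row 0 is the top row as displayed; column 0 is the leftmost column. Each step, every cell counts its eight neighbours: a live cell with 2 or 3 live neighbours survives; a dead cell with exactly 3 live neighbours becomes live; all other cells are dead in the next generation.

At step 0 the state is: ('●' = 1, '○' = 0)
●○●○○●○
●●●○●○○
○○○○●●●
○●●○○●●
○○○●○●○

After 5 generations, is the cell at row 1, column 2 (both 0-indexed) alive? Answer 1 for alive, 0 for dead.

gen 0: ●○●○○●○
●●●○●○○
○○○○●●●
○●●○○●●
○○○●○●○
gen 1: ●○●○○●○
●○●○●○○
○○○○●○○
●○●●○○○
●○○●○●○
gen 2: ●○●○○●○
○○○○●●●
○○●○●○○
○●●●○○●
●○○●○○○
gen 3: ●●○●○●○
○●○○●○●
●●●○●○●
●●○○●○○
●○○●●○○
gen 4: ○●○●○●○
○○○○●○○
○○●○●○●
○○○○●○○
○○○●○●○
gen 5: ○○●●○●○
○○●○●○○
○○○○●○○
○○○○●○○
○○●●○●○

1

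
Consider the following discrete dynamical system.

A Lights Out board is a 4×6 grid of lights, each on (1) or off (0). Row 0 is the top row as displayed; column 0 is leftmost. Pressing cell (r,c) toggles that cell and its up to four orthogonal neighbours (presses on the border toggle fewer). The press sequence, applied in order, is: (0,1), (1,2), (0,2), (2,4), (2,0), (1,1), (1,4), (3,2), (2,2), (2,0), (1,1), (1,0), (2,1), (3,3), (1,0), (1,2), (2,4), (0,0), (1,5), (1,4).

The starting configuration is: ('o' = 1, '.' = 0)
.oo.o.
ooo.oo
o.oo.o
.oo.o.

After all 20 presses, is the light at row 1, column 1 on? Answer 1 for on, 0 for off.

1

gen 0: .oo.o.
ooo.oo
o.oo.o
.oo.o.
gen 1: o...o.
o.o.oo
o.oo.o
.oo.o.
gen 2: o.o.o.
oo.ooo
o..o.o
.oo.o.
gen 3: oo.oo.
oooooo
o..o.o
.oo.o.
gen 4: oo.oo.
oooo.o
o...o.
.oo...
gen 5: oo.oo.
.ooo.o
.o..o.
ooo...
gen 6: o..oo.
o..o.o
....o.
ooo...
gen 7: o..o..
o...o.
......
ooo...
gen 8: o..o..
o...o.
..o...
o..o..
gen 9: o..o..
o.o.o.
.o.o..
o.oo..
gen 10: o..o..
..o.o.
o..o..
..oo..
gen 11: oo.o..
oo..o.
oo.o..
..oo..
gen 12: .o.o..
....o.
.o.o..
..oo..
gen 13: .o.o..
.o..o.
o.oo..
.ooo..
gen 14: .o.o..
.o..o.
o.o...
.o..o.
gen 15: oo.o..
o...o.
..o...
.o..o.
gen 16: oooo..
ooooo.
......
.o..o.
gen 17: oooo..
oooo..
...ooo
.o....
gen 18: ..oo..
.ooo..
...ooo
.o....
gen 19: ..oo.o
.ooooo
...oo.
.o....
gen 20: ..oooo
.oo...
...o..
.o....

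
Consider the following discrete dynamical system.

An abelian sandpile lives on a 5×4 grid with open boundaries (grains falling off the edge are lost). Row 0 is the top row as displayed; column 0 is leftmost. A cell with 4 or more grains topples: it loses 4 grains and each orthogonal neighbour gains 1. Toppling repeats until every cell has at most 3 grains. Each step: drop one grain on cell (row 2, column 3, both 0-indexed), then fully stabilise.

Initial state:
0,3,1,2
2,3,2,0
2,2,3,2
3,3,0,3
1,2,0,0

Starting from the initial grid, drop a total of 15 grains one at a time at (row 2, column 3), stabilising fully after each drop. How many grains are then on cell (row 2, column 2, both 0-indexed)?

3

[0] 0,3,1,2
2,3,2,0
2,2,3,2
3,3,0,3
1,2,0,0
[1] 0,3,1,2
2,3,2,0
2,2,3,3
3,3,0,3
1,2,0,0
[2] 0,3,1,2
2,3,3,1
2,3,0,2
3,3,2,0
1,2,0,1
[3] 0,3,1,2
2,3,3,1
2,3,0,3
3,3,2,0
1,2,0,1
[4] 0,3,1,2
2,3,3,2
2,3,1,0
3,3,2,1
1,2,0,1
[5] 0,3,1,2
2,3,3,2
2,3,1,1
3,3,2,1
1,2,0,1
[6] 0,3,1,2
2,3,3,2
2,3,1,2
3,3,2,1
1,2,0,1
[7] 0,3,1,2
2,3,3,2
2,3,1,3
3,3,2,1
1,2,0,1
[8] 0,3,1,2
2,3,3,3
2,3,2,0
3,3,2,2
1,2,0,1
[9] 0,3,1,2
2,3,3,3
2,3,2,1
3,3,2,2
1,2,0,1
[10] 0,3,1,2
2,3,3,3
2,3,2,2
3,3,2,2
1,2,0,1
[11] 0,3,1,2
2,3,3,3
2,3,2,3
3,3,2,2
1,2,0,1
[12] 2,0,3,3
0,3,2,1
1,3,2,3
1,2,1,0
2,3,1,2
[13] 2,0,3,3
0,3,2,2
1,3,3,0
1,2,1,1
2,3,1,2
[14] 2,0,3,3
0,3,2,2
1,3,3,1
1,2,1,1
2,3,1,2
[15] 2,0,3,3
0,3,2,2
1,3,3,2
1,2,1,1
2,3,1,2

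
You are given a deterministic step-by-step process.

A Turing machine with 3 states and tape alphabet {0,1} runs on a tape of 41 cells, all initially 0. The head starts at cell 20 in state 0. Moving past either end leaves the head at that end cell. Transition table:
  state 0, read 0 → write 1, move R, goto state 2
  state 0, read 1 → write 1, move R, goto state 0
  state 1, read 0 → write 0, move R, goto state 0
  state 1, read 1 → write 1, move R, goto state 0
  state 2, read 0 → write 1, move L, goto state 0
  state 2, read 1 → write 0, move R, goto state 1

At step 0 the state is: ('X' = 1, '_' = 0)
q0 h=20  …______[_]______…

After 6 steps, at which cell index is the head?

step 0: q0 h=20  …______[_]______…
step 1: q2 h=21  …_____X[_]______…
step 2: q0 h=20  …______[X]X_____…
step 3: q0 h=21  …_____X[X]______…
step 4: q0 h=22  …____XX[_]______…
step 5: q2 h=23  …___XXX[_]______…
step 6: q0 h=22  …____XX[X]X_____…

22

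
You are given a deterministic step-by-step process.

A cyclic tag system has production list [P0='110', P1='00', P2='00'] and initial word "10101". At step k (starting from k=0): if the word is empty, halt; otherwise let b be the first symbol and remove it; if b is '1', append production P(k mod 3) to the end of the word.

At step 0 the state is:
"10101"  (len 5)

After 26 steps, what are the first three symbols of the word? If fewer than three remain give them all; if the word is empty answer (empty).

(empty)

0) "10101"  (len 5)
1) "0101110"  (len 7)
2) "101110"  (len 6)
3) "0111000"  (len 7)
4) "111000"  (len 6)
5) "1100000"  (len 7)
6) "10000000"  (len 8)
7) "0000000110"  (len 10)
8) "000000110"  (len 9)
9) "00000110"  (len 8)
10) "0000110"  (len 7)
11) "000110"  (len 6)
12) "00110"  (len 5)
13) "0110"  (len 4)
14) "110"  (len 3)
15) "1000"  (len 4)
16) "000110"  (len 6)
17) "00110"  (len 5)
18) "0110"  (len 4)
19) "110"  (len 3)
20) "1000"  (len 4)
21) "00000"  (len 5)
22) "0000"  (len 4)
23) "000"  (len 3)
24) "00"  (len 2)
25) "0"  (len 1)
26) (halted — word empty)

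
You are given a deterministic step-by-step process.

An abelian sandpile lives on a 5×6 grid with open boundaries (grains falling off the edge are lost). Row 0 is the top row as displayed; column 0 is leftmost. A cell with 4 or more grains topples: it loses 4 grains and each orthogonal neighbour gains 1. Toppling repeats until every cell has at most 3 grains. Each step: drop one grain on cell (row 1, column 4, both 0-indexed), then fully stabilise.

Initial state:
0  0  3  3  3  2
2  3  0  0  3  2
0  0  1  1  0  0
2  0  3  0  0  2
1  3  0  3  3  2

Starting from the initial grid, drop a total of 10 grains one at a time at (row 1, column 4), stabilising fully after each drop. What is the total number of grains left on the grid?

[0] 0  0  3  3  3  2
2  3  0  0  3  2
0  0  1  1  0  0
2  0  3  0  0  2
1  3  0  3  3  2
[1] 0  1  0  1  1  3
2  3  1  2  1  3
0  0  1  1  1  0
2  0  3  0  0  2
1  3  0  3  3  2
[2] 0  1  0  1  1  3
2  3  1  2  2  3
0  0  1  1  1  0
2  0  3  0  0  2
1  3  0  3  3  2
[3] 0  1  0  1  1  3
2  3  1  2  3  3
0  0  1  1  1  0
2  0  3  0  0  2
1  3  0  3  3  2
[4] 0  1  0  1  3  0
2  3  1  3  1  1
0  0  1  1  2  1
2  0  3  0  0  2
1  3  0  3  3  2
[5] 0  1  0  1  3  0
2  3  1  3  2  1
0  0  1  1  2  1
2  0  3  0  0  2
1  3  0  3  3  2
[6] 0  1  0  1  3  0
2  3  1  3  3  1
0  0  1  1  2  1
2  0  3  0  0  2
1  3  0  3  3  2
[7] 0  1  0  3  0  1
2  3  2  0  2  2
0  0  1  2  3  1
2  0  3  0  0  2
1  3  0  3  3  2
[8] 0  1  0  3  0  1
2  3  2  0  3  2
0  0  1  2  3  1
2  0  3  0  0  2
1  3  0  3  3  2
[9] 0  1  0  3  1  1
2  3  2  1  1  3
0  0  1  3  0  2
2  0  3  0  1  2
1  3  0  3  3  2
[10] 0  1  0  3  1  1
2  3  2  1  2  3
0  0  1  3  0  2
2  0  3  0  1  2
1  3  0  3  3  2

45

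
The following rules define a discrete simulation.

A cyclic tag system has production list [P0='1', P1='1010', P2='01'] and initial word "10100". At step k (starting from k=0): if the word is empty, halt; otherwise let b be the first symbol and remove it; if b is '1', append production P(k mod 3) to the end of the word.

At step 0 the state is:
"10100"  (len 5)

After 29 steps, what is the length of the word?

11

k=0  "10100"  (len 5)
k=1  "01001"  (len 5)
k=2  "1001"  (len 4)
k=3  "00101"  (len 5)
k=4  "0101"  (len 4)
k=5  "101"  (len 3)
k=6  "0101"  (len 4)
k=7  "101"  (len 3)
k=8  "011010"  (len 6)
k=9  "11010"  (len 5)
k=10  "10101"  (len 5)
k=11  "01011010"  (len 8)
k=12  "1011010"  (len 7)
k=13  "0110101"  (len 7)
k=14  "110101"  (len 6)
k=15  "1010101"  (len 7)
k=16  "0101011"  (len 7)
k=17  "101011"  (len 6)
k=18  "0101101"  (len 7)
k=19  "101101"  (len 6)
k=20  "011011010"  (len 9)
k=21  "11011010"  (len 8)
k=22  "10110101"  (len 8)
k=23  "01101011010"  (len 11)
k=24  "1101011010"  (len 10)
k=25  "1010110101"  (len 10)
k=26  "0101101011010"  (len 13)
k=27  "101101011010"  (len 12)
k=28  "011010110101"  (len 12)
k=29  "11010110101"  (len 11)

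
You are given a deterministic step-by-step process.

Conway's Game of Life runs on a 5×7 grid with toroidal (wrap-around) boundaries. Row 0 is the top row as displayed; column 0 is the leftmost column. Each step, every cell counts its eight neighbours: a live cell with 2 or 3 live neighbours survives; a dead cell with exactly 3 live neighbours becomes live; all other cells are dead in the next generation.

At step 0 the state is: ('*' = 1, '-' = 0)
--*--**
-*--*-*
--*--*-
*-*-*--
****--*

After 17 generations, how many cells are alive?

16

step 0: --*--**
-*--*-*
--*--*-
*-*-*--
****--*
step 1: ----*--
*****-*
*-*-***
*---**-
----*--
step 2: ***-*--
--*----
--*----
**-----
---**--
step 3: -**-*--
--*----
--*----
-***---
---**--
step 4: -**-*--
--*----
-------
-*--*--
----*--
step 5: -**----
-***---
-------
-------
-**-**-
step 6: *---*--
-*-*---
--*----
-------
-***---
step 7: *---*--
-***---
--*----
-*-*---
-***---
step 8: *---*--
-***---
-------
-*-*---
**-**--
step 9: *---*--
-***---
-*-*---
**-**--
**-**--
step 10: *---*--
**-**--
-------
-------
-----**
step 11: **-**--
**-**--
-------
-------
-----**
step 12: -*-*---
**-**--
-------
-------
*---***
step 13: -*-*---
**-**--
-------
-----**
*---***
step 14: -*-*---
**-**--
*---***
*---*--
*---*--
step 15: -*-*---
-*-*---
-------
**-**--
**-**--
step 16: -*-*---
-------
**-**--
**-**--
-------
step 17: -------
**-**--
**-**--
**-**--
**-**--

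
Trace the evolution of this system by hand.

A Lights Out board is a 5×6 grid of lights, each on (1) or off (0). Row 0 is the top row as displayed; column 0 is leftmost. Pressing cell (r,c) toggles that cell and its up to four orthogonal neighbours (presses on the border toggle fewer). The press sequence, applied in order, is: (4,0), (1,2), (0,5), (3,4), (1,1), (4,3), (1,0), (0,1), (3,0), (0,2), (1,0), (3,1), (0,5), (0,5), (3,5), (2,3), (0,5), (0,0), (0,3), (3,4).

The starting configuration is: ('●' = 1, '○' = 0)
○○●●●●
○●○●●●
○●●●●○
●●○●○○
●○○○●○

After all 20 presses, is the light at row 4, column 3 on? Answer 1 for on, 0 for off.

1

gen 0: ○○●●●●
○●○●●●
○●●●●○
●●○●○○
●○○○●○
gen 1: ○○●●●●
○●○●●●
○●●●●○
○●○●○○
○●○○●○
gen 2: ○○○●●●
○○●○●●
○●○●●○
○●○●○○
○●○○●○
gen 3: ○○○●○○
○○●○●○
○●○●●○
○●○●○○
○●○○●○
gen 4: ○○○●○○
○○●○●○
○●○●○○
○●○○●●
○●○○○○
gen 5: ○●○●○○
●●○○●○
○○○●○○
○●○○●●
○●○○○○
gen 6: ○●○●○○
●●○○●○
○○○●○○
○●○●●●
○●●●●○
gen 7: ●●○●○○
○○○○●○
●○○●○○
○●○●●●
○●●●●○
gen 8: ○○●●○○
○●○○●○
●○○●○○
○●○●●●
○●●●●○
gen 9: ○○●●○○
○●○○●○
○○○●○○
●○○●●●
●●●●●○
gen 10: ○●○○○○
○●●○●○
○○○●○○
●○○●●●
●●●●●○
gen 11: ●●○○○○
●○●○●○
●○○●○○
●○○●●●
●●●●●○
gen 12: ●●○○○○
●○●○●○
●●○●○○
○●●●●●
●○●●●○
gen 13: ●●○○●●
●○●○●●
●●○●○○
○●●●●●
●○●●●○
gen 14: ●●○○○○
●○●○●○
●●○●○○
○●●●●●
●○●●●○
gen 15: ●●○○○○
●○●○●○
●●○●○●
○●●●○○
●○●●●●
gen 16: ●●○○○○
●○●●●○
●●●○●●
○●●○○○
●○●●●●
gen 17: ●●○○●●
●○●●●●
●●●○●●
○●●○○○
●○●●●●
gen 18: ○○○○●●
○○●●●●
●●●○●●
○●●○○○
●○●●●●
gen 19: ○○●●○●
○○●○●●
●●●○●●
○●●○○○
●○●●●●
gen 20: ○○●●○●
○○●○●●
●●●○○●
○●●●●●
●○●●○●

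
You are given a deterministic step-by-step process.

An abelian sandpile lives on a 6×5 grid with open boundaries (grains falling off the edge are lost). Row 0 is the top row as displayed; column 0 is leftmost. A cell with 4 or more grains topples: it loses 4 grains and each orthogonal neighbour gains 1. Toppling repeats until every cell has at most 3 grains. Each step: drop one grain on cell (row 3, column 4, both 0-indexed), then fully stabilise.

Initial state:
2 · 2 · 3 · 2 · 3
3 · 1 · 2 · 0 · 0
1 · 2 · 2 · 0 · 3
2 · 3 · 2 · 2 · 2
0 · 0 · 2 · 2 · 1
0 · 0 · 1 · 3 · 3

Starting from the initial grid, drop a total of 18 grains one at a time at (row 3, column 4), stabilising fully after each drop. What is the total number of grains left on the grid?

54

0) 2 · 2 · 3 · 2 · 3
3 · 1 · 2 · 0 · 0
1 · 2 · 2 · 0 · 3
2 · 3 · 2 · 2 · 2
0 · 0 · 2 · 2 · 1
0 · 0 · 1 · 3 · 3
1) 2 · 2 · 3 · 2 · 3
3 · 1 · 2 · 0 · 0
1 · 2 · 2 · 0 · 3
2 · 3 · 2 · 2 · 3
0 · 0 · 2 · 2 · 1
0 · 0 · 1 · 3 · 3
2) 2 · 2 · 3 · 2 · 3
3 · 1 · 2 · 0 · 1
1 · 2 · 2 · 1 · 0
2 · 3 · 2 · 3 · 1
0 · 0 · 2 · 2 · 2
0 · 0 · 1 · 3 · 3
3) 2 · 2 · 3 · 2 · 3
3 · 1 · 2 · 0 · 1
1 · 2 · 2 · 1 · 0
2 · 3 · 2 · 3 · 2
0 · 0 · 2 · 2 · 2
0 · 0 · 1 · 3 · 3
4) 2 · 2 · 3 · 2 · 3
3 · 1 · 2 · 0 · 1
1 · 2 · 2 · 1 · 0
2 · 3 · 2 · 3 · 3
0 · 0 · 2 · 2 · 2
0 · 0 · 1 · 3 · 3
5) 2 · 2 · 3 · 2 · 3
3 · 1 · 2 · 0 · 1
1 · 2 · 2 · 2 · 1
2 · 3 · 3 · 0 · 1
0 · 0 · 2 · 3 · 3
0 · 0 · 1 · 3 · 3
6) 2 · 2 · 3 · 2 · 3
3 · 1 · 2 · 0 · 1
1 · 2 · 2 · 2 · 1
2 · 3 · 3 · 0 · 2
0 · 0 · 2 · 3 · 3
0 · 0 · 1 · 3 · 3
7) 2 · 2 · 3 · 2 · 3
3 · 1 · 2 · 0 · 1
1 · 2 · 2 · 2 · 1
2 · 3 · 3 · 0 · 3
0 · 0 · 2 · 3 · 3
0 · 0 · 1 · 3 · 3
8) 2 · 2 · 3 · 2 · 3
3 · 1 · 2 · 0 · 1
1 · 2 · 2 · 2 · 2
2 · 3 · 3 · 2 · 1
0 · 0 · 3 · 1 · 2
0 · 0 · 2 · 1 · 1
9) 2 · 2 · 3 · 2 · 3
3 · 1 · 2 · 0 · 1
1 · 2 · 2 · 2 · 2
2 · 3 · 3 · 2 · 2
0 · 0 · 3 · 1 · 2
0 · 0 · 2 · 1 · 1
10) 2 · 2 · 3 · 2 · 3
3 · 1 · 2 · 0 · 1
1 · 2 · 2 · 2 · 2
2 · 3 · 3 · 2 · 3
0 · 0 · 3 · 1 · 2
0 · 0 · 2 · 1 · 1
11) 2 · 2 · 3 · 2 · 3
3 · 1 · 2 · 0 · 1
1 · 2 · 2 · 2 · 3
2 · 3 · 3 · 3 · 0
0 · 0 · 3 · 1 · 3
0 · 0 · 2 · 1 · 1
12) 2 · 2 · 3 · 2 · 3
3 · 1 · 2 · 0 · 1
1 · 2 · 2 · 2 · 3
2 · 3 · 3 · 3 · 1
0 · 0 · 3 · 1 · 3
0 · 0 · 2 · 1 · 1
13) 2 · 2 · 3 · 2 · 3
3 · 1 · 2 · 0 · 1
1 · 2 · 2 · 2 · 3
2 · 3 · 3 · 3 · 2
0 · 0 · 3 · 1 · 3
0 · 0 · 2 · 1 · 1
14) 2 · 2 · 3 · 2 · 3
3 · 1 · 2 · 0 · 1
1 · 2 · 2 · 2 · 3
2 · 3 · 3 · 3 · 3
0 · 0 · 3 · 1 · 3
0 · 0 · 2 · 1 · 1
15) 2 · 2 · 3 · 2 · 3
3 · 2 · 3 · 1 · 2
2 · 0 · 1 · 1 · 1
3 · 1 · 3 · 3 · 3
0 · 2 · 1 · 0 · 1
0 · 0 · 3 · 2 · 2
16) 2 · 2 · 3 · 2 · 3
3 · 2 · 3 · 1 · 2
2 · 0 · 2 · 2 · 2
3 · 2 · 0 · 1 · 1
0 · 2 · 2 · 1 · 2
0 · 0 · 3 · 2 · 2
17) 2 · 2 · 3 · 2 · 3
3 · 2 · 3 · 1 · 2
2 · 0 · 2 · 2 · 2
3 · 2 · 0 · 1 · 2
0 · 2 · 2 · 1 · 2
0 · 0 · 3 · 2 · 2
18) 2 · 2 · 3 · 2 · 3
3 · 2 · 3 · 1 · 2
2 · 0 · 2 · 2 · 2
3 · 2 · 0 · 1 · 3
0 · 2 · 2 · 1 · 2
0 · 0 · 3 · 2 · 2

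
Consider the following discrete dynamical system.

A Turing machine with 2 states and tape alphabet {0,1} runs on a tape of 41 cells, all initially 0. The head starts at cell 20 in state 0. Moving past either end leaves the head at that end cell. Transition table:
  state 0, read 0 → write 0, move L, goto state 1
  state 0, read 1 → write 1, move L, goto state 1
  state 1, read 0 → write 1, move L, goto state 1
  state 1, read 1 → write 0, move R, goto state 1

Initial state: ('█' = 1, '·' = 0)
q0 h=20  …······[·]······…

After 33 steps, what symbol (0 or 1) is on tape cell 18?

[0] q0 h=20  …······[·]······…
[1] q1 h=19  …······[·]······…
[2] q1 h=18  …······[·]█·····…
[3] q1 h=17  …······[·]██····…
[4] q1 h=16  …······[·]███···…
[5] q1 h=15  …······[·]████··…
[6] q1 h=14  …······[·]█████·…
[7] q1 h=13  …······[·]██████…
[8] q1 h=12  …······[·]██████…
[9] q1 h=11  …······[·]██████…
[10] q1 h=10  …······[·]██████…
[11] q1 h= 9  …······[·]██████…
[12] q1 h= 8  …······[·]██████…
[13] q1 h= 7  …······[·]██████…
[14] q1 h= 6  |······[·]██████…
[15] q1 h= 5  |·····[·]██████…
[16] q1 h= 4  |····[·]██████…
[17] q1 h= 3  |···[·]██████…
[18] q1 h= 2  |··[·]██████…
[19] q1 h= 1  |·[·]██████…
[20] q1 h= 0  |[·]██████…
[21] q1 h= 0  |[█]██████…
[22] q1 h= 1  |·[█]██████…
[23] q1 h= 2  |··[█]██████…
[24] q1 h= 3  |···[█]██████…
[25] q1 h= 4  |····[█]██████…
[26] q1 h= 5  |·····[█]██████…
[27] q1 h= 6  |······[█]██████…
[28] q1 h= 7  …······[█]██████…
[29] q1 h= 8  …······[█]██████…
[30] q1 h= 9  …······[█]██████…
[31] q1 h=10  …······[█]██████…
[32] q1 h=11  …······[█]██████…
[33] q1 h=12  …······[█]██████…

1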